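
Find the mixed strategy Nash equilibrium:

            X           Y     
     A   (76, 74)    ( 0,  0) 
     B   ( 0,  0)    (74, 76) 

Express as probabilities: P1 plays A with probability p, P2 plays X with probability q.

p = 0.5067, q = 0.4933

Work:
Find probabilities that make opponent indifferent:
P2 chooses q to make P1 indifferent between A and B
P1 chooses p to make P2 indifferent between X and Y
Mixed NE: P1 plays (A: 0.5067, B: 0.4933), P2 plays (X: 0.4933, Y: 0.5067)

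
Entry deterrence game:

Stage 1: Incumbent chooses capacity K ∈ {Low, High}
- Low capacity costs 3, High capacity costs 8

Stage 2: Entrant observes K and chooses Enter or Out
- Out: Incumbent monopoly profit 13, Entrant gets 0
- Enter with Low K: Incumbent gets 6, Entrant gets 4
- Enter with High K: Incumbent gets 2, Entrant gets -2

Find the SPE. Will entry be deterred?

SPE: (High, Enter|Low, Out|High); Entry deterred. Incumbent net profit = 5

Work:
After Low K: Entrant enters (4 > 0)
After High K: Entrant stays out (-2 < 0)
Incumbent: Low → 6−3=3, High → 13−8=5
Incumbent chooses High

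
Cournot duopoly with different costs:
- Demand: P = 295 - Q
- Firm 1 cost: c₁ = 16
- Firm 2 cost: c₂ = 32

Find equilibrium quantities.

q₁* = 98.33, q₂* = 82.33

Work:
Reaction: q₁ = (295 - 16 - q₂)/2
Reaction: q₂ = (295 - 32 - q₁)/2
Solve simultaneously:
q₁* = (295 - 2×16 + 32)/3 = 98.33
q₂* = (295 - 2×32 + 16)/3 = 82.33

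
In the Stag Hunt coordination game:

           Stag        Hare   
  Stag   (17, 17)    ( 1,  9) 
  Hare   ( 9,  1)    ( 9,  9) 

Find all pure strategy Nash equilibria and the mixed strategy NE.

Pure NE: (Stag, Stag) and (Hare, Hare); Mixed NE: p = 0.5, q = 0.5

Work:
Check pure NE:
(Stag, Stag): (17, 17) - no unilateral deviation beneficial
(Hare, Hare): (9, 9) - no unilateral deviation beneficial
Mixed NE: P1 plays Stag with p = 0.5, P2 plays Stag with q = 0.5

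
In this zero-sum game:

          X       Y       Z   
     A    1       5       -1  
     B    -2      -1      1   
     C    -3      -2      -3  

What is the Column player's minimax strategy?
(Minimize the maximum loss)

Column should play X or Z (all achieve the minimum), value = 1

Work:
Column player minimizes Row's maximum payoff:
Column X: max payoff to Row = 1
Column Y: max payoff to Row = 5
Column Z: max payoff to Row = 1
Minimum is 1, achieved by columns X, Z (tied).
Each of X or Z is a minimax strategy.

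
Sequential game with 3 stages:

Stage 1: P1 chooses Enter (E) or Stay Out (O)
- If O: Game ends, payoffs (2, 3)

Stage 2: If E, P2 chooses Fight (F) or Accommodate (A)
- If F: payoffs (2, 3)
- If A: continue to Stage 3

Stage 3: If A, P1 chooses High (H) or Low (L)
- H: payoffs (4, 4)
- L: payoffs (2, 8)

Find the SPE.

SPE: (E, A, H); Outcome (4, 4)

Work:
Stage 3: P1 chooses H (4 vs 2)
Stage 2: P2: F->3, A->4 (anticipating H). Choose A
Stage 1: P1: O->2, E->4 (anticipating A, H). Choose E
SPE path: E -> A -> H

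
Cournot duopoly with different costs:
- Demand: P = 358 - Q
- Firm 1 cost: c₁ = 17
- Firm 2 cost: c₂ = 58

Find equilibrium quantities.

q₁* = 127.33, q₂* = 86.33

Work:
Reaction: q₁ = (358 - 17 - q₂)/2
Reaction: q₂ = (358 - 58 - q₁)/2
Solve simultaneously:
q₁* = (358 - 2×17 + 58)/3 = 127.33
q₂* = (358 - 2×58 + 17)/3 = 86.33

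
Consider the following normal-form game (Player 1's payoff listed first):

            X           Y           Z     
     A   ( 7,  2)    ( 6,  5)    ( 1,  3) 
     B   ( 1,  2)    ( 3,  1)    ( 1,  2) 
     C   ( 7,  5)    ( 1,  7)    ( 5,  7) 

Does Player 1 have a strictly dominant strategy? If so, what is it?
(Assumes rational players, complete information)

No strictly dominant strategy exists for Player 1

Work:
A strategy strictly dominates another if it gives a strictly higher payoff against every opponent action. Compare each pair of P1's strategies column-by-column:
  A vs B: [7 vs 1, 6 vs 3, 1 vs 1] → A does not strictly dominate B (column Z: 1 ≤ 1)
  A vs C: [7 vs 7, 6 vs 1, 1 vs 5] → A does not strictly dominate C (column X: 7 ≤ 7)
  B vs A: [1 vs 7, 3 vs 6, 1 vs 1] → B does not strictly dominate A (column X: 1 ≤ 7)
  B vs C: [1 vs 7, 3 vs 1, 1 vs 5] → B does not strictly dominate C (column X: 1 ≤ 7)
  C vs A: [7 vs 7, 1 vs 6, 5 vs 1] → C does not strictly dominate A (column X: 7 ≤ 7)
  C vs B: [7 vs 1, 1 vs 3, 5 vs 1] → C does not strictly dominate B (column Y: 1 ≤ 3)
No single strategy strictly dominates all others → no strictly dominant strategy.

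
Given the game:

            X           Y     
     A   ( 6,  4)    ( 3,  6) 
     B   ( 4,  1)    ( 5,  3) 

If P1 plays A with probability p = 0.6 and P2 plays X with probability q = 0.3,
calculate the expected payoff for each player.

E[P1] = 4.22, E[P2] = 4.2

Work:
E[P1] = p·q·π₁(A,X) + p·(1-q)·π₁(A,Y) + (1-p)·q·π₁(B,X) + (1-p)·(1-q)·π₁(B,Y)
= 0.6·0.3·6 + 0.6·0.7·3 + 0.4·0.3·4 + 0.4·0.7·5
= 4.22

E[P2] = 4.2 (similar calculation)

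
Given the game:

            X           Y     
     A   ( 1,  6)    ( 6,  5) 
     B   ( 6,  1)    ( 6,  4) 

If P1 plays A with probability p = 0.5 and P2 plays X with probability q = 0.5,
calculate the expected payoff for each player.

E[P1] = 4.75, E[P2] = 4.0

Work:
E[P1] = p·q·π₁(A,X) + p·(1-q)·π₁(A,Y) + (1-p)·q·π₁(B,X) + (1-p)·(1-q)·π₁(B,Y)
= 0.5·0.5·1 + 0.5·0.5·6 + 0.5·0.5·6 + 0.5·0.5·6
= 4.75

E[P2] = 4.0 (similar calculation)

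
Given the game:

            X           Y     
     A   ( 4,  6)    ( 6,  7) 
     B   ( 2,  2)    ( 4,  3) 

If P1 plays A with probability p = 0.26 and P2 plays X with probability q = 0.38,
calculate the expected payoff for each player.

E[P1] = 3.76, E[P2] = 3.66

Work:
E[P1] = p·q·π₁(A,X) + p·(1-q)·π₁(A,Y) + (1-p)·q·π₁(B,X) + (1-p)·(1-q)·π₁(B,Y)
= 0.26·0.38·4 + 0.26·0.62·6 + 0.74·0.38·2 + 0.74·0.62·4
= 3.76

E[P2] = 3.66 (similar calculation)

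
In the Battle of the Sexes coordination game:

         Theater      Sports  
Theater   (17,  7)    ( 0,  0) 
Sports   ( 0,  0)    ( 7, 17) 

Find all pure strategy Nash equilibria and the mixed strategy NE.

Pure NE: (Theater, Theater) and (Sports, Sports); Mixed NE: p = 0.7083, q = 0.2917

Work:
Check pure NE:
(Theater, Theater): (17, 7) - no unilateral deviation beneficial
(Sports, Sports): (7, 17) - no unilateral deviation beneficial
Mixed NE: P1 plays Theater with p = 0.7083, P2 plays Theater with q = 0.2917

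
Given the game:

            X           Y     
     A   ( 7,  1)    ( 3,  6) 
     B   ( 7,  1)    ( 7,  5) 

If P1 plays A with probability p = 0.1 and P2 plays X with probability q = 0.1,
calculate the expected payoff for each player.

E[P1] = 6.64, E[P2] = 4.69

Work:
E[P1] = p·q·π₁(A,X) + p·(1-q)·π₁(A,Y) + (1-p)·q·π₁(B,X) + (1-p)·(1-q)·π₁(B,Y)
= 0.1·0.1·7 + 0.1·0.9·3 + 0.9·0.1·7 + 0.9·0.9·7
= 6.64

E[P2] = 4.69 (similar calculation)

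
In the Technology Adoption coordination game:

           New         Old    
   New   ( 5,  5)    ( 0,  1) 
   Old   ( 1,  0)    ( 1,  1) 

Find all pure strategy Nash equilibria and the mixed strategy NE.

Pure NE: (New, New) and (Old, Old); Mixed NE: p = 0.2, q = 0.2

Work:
Check pure NE:
(New, New): (5, 5) - no unilateral deviation beneficial
(Old, Old): (1, 1) - no unilateral deviation beneficial
Mixed NE: P1 plays New with p = 0.2, P2 plays New with q = 0.2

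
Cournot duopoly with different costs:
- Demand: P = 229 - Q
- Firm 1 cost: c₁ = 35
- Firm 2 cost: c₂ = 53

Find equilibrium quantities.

q₁* = 70.67, q₂* = 52.67

Work:
Reaction: q₁ = (229 - 35 - q₂)/2
Reaction: q₂ = (229 - 53 - q₁)/2
Solve simultaneously:
q₁* = (229 - 2×35 + 53)/3 = 70.67
q₂* = (229 - 2×53 + 35)/3 = 52.67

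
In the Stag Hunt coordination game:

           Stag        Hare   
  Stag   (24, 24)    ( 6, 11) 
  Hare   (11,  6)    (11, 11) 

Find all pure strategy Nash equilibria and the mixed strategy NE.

Pure NE: (Stag, Stag) and (Hare, Hare); Mixed NE: p = 0.2778, q = 0.2778

Work:
Check pure NE:
(Stag, Stag): (24, 24) - no unilateral deviation beneficial
(Hare, Hare): (11, 11) - no unilateral deviation beneficial
Mixed NE: P1 plays Stag with p = 0.2778, P2 plays Stag with q = 0.2778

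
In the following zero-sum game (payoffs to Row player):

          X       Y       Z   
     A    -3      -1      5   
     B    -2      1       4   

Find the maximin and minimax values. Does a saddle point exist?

Maximin = -2, Minimax = -2, Saddle: True

Work:
Row minimums: [-3, -2] → maximin = -2
Column maximums: [-2, 1, 5] → minimax = -2
Saddle point exists! Game value = -2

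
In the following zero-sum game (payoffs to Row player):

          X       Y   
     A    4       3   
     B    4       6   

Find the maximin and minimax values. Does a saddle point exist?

Maximin = 4, Minimax = 4, Saddle: True

Work:
Row minimums: [3, 4] → maximin = 4
Column maximums: [4, 6] → minimax = 4
Saddle point exists! Game value = 4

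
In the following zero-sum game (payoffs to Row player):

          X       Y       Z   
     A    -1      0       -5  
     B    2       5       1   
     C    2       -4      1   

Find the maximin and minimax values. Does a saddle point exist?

Maximin = 1, Minimax = 1, Saddle: True

Work:
Row minimums: [-5, 1, -4] → maximin = 1
Column maximums: [2, 5, 1] → minimax = 1
Saddle point exists! Game value = 1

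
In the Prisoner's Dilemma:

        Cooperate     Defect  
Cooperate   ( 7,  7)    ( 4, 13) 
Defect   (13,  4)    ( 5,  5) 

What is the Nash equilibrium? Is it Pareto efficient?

(Defect, Defect) is NE; not Pareto efficient

Work:
Defect dominates Cooperate for both players:
If P2 cooperates: Defect (13) > Cooperate (7)
If P2 defects: Defect (5) > Cooperate (4)
NE: (Defect, Defect) with payoff (5, 5)
But (Cooperate, Cooperate) = (7, 7) Pareto dominates (5, 5)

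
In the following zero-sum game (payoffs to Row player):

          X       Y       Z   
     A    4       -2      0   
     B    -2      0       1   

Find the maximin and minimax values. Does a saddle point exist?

Maximin = -2, Minimax = 0, Saddle: False

Work:
Row minimums: [-2, -2] → maximin = -2
Column maximums: [4, 0, 1] → minimax = 0
No saddle point (maximin ≠ minimax). Mixed strategy needed.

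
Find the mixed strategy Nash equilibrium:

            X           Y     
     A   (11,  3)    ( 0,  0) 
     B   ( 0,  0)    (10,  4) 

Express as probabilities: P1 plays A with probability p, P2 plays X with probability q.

p = 0.5714, q = 0.4762

Work:
Find probabilities that make opponent indifferent:
P2 chooses q to make P1 indifferent between A and B
P1 chooses p to make P2 indifferent between X and Y
Mixed NE: P1 plays (A: 0.5714, B: 0.4286), P2 plays (X: 0.4762, Y: 0.5238)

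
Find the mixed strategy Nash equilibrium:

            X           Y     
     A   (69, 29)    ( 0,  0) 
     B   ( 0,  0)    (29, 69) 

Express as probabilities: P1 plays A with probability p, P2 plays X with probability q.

p = 0.7041, q = 0.2959

Work:
Find probabilities that make opponent indifferent:
P2 chooses q to make P1 indifferent between A and B
P1 chooses p to make P2 indifferent between X and Y
Mixed NE: P1 plays (A: 0.7041, B: 0.2959), P2 plays (X: 0.2959, Y: 0.7041)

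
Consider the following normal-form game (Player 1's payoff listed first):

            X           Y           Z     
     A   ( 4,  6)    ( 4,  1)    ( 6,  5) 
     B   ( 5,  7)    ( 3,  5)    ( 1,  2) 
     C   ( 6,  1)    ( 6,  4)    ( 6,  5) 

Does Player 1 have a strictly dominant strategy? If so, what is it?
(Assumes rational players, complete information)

No strictly dominant strategy exists for Player 1

Work:
A strategy strictly dominates another if it gives a strictly higher payoff against every opponent action. Compare each pair of P1's strategies column-by-column:
  A vs B: [4 vs 5, 4 vs 3, 6 vs 1] → A does not strictly dominate B (column X: 4 ≤ 5)
  A vs C: [4 vs 6, 4 vs 6, 6 vs 6] → A does not strictly dominate C (column X: 4 ≤ 6)
  B vs A: [5 vs 4, 3 vs 4, 1 vs 6] → B does not strictly dominate A (column Y: 3 ≤ 4)
  B vs C: [5 vs 6, 3 vs 6, 1 vs 6] → B does not strictly dominate C (column X: 5 ≤ 6)
  C vs A: [6 vs 4, 6 vs 4, 6 vs 6] → C does not strictly dominate A (column Z: 6 ≤ 6)
  C vs B: [6 vs 5, 6 vs 3, 6 vs 1] → C strictly dominates B
No single strategy strictly dominates all others → no strictly dominant strategy.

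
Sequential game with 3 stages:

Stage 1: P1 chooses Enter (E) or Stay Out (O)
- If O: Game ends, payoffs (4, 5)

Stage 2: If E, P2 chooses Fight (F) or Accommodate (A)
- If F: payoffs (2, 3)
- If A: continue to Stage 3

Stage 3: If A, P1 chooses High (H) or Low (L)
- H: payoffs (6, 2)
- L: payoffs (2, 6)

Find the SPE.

SPE: (O, F, H); Outcome (4, 5)

Work:
Stage 3: P1 chooses H (6 vs 2)
Stage 2: P2: F->3, A->2 (anticipating H). Choose F
Stage 1: P1: O->4, E->2 (anticipating F, H). Choose O
SPE path: O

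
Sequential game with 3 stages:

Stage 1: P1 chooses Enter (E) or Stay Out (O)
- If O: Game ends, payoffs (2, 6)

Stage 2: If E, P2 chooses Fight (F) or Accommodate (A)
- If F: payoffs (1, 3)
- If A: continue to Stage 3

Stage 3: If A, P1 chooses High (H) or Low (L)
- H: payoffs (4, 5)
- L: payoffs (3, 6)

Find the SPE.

SPE: (E, A, H); Outcome (4, 5)

Work:
Stage 3: P1 chooses H (4 vs 3)
Stage 2: P2: F->3, A->5 (anticipating H). Choose A
Stage 1: P1: O->2, E->4 (anticipating A, H). Choose E
SPE path: E -> A -> H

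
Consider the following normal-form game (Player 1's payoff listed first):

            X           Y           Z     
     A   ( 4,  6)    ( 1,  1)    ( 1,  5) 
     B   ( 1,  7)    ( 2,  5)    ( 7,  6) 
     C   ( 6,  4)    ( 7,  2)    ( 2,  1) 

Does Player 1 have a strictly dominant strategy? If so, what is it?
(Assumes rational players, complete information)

No strictly dominant strategy exists for Player 1

Work:
A strategy strictly dominates another if it gives a strictly higher payoff against every opponent action. Compare each pair of P1's strategies column-by-column:
  A vs B: [4 vs 1, 1 vs 2, 1 vs 7] → A does not strictly dominate B (column Y: 1 ≤ 2)
  A vs C: [4 vs 6, 1 vs 7, 1 vs 2] → A does not strictly dominate C (column X: 4 ≤ 6)
  B vs A: [1 vs 4, 2 vs 1, 7 vs 1] → B does not strictly dominate A (column X: 1 ≤ 4)
  B vs C: [1 vs 6, 2 vs 7, 7 vs 2] → B does not strictly dominate C (column X: 1 ≤ 6)
  C vs A: [6 vs 4, 7 vs 1, 2 vs 1] → C strictly dominates A
  C vs B: [6 vs 1, 7 vs 2, 2 vs 7] → C does not strictly dominate B (column Z: 2 ≤ 7)
No single strategy strictly dominates all others → no strictly dominant strategy.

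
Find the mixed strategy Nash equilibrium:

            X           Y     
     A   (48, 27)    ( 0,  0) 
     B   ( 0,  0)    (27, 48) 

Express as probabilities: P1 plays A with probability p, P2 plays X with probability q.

p = 0.64, q = 0.36

Work:
Find probabilities that make opponent indifferent:
P2 chooses q to make P1 indifferent between A and B
P1 chooses p to make P2 indifferent between X and Y
Mixed NE: P1 plays (A: 0.64, B: 0.36), P2 plays (X: 0.36, Y: 0.64)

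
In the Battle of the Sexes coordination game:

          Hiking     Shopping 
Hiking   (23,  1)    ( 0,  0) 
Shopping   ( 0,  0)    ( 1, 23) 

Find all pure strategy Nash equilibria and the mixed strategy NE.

Pure NE: (Hiking, Hiking) and (Shopping, Shopping); Mixed NE: p = 0.9583, q = 0.0417

Work:
Check pure NE:
(Hiking, Hiking): (23, 1) - no unilateral deviation beneficial
(Shopping, Shopping): (1, 23) - no unilateral deviation beneficial
Mixed NE: P1 plays Hiking with p = 0.9583, P2 plays Hiking with q = 0.0417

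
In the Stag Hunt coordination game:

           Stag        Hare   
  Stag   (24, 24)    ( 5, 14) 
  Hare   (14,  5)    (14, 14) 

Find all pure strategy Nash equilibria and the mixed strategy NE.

Pure NE: (Stag, Stag) and (Hare, Hare); Mixed NE: p = 0.4737, q = 0.4737

Work:
Check pure NE:
(Stag, Stag): (24, 24) - no unilateral deviation beneficial
(Hare, Hare): (14, 14) - no unilateral deviation beneficial
Mixed NE: P1 plays Stag with p = 0.4737, P2 plays Stag with q = 0.4737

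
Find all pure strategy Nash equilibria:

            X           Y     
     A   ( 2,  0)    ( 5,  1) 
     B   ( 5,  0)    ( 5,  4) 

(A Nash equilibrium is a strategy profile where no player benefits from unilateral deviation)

Nash equilibrium: (A, Y), (B, Y)

Work:
Best responses:
  P1 vs X: payoffs [2, 5] → best response B (payoff 5)
  P1 vs Y: payoffs [5, 5] → best response A/B (payoff 5)
  P2 vs A: payoffs [0, 1] → best response Y (payoff 1)
  P2 vs B: payoffs [0, 4] → best response Y (payoff 4)
Mutual best responses: (A,Y), (B,Y) → Nash equilibria.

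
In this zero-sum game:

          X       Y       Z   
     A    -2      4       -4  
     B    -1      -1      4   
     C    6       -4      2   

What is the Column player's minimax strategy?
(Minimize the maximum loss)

Column should play Y or Z (all achieve the minimum), value = 4

Work:
Column player minimizes Row's maximum payoff:
Column X: max payoff to Row = 6
Column Y: max payoff to Row = 4
Column Z: max payoff to Row = 4
Minimum is 4, achieved by columns Y, Z (tied).
Each of Y or Z is a minimax strategy.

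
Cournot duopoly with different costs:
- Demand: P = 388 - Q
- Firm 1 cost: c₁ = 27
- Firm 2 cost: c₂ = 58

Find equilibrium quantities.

q₁* = 130.67, q₂* = 99.67

Work:
Reaction: q₁ = (388 - 27 - q₂)/2
Reaction: q₂ = (388 - 58 - q₁)/2
Solve simultaneously:
q₁* = (388 - 2×27 + 58)/3 = 130.67
q₂* = (388 - 2×58 + 27)/3 = 99.67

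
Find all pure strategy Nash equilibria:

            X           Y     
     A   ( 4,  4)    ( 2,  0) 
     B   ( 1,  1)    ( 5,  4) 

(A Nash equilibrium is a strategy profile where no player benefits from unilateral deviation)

Nash equilibrium: (A, X), (B, Y)

Work:
Best responses:
  P1 vs X: payoffs [4, 1] → best response A (payoff 4)
  P1 vs Y: payoffs [2, 5] → best response B (payoff 5)
  P2 vs A: payoffs [4, 0] → best response X (payoff 4)
  P2 vs B: payoffs [1, 4] → best response Y (payoff 4)
Mutual best responses: (A,X), (B,Y) → Nash equilibria.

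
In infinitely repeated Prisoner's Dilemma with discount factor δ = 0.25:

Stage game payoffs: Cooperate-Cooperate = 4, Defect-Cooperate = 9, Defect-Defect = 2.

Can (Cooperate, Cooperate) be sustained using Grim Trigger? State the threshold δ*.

δ* = 0.7143; since δ = 0.25 < 0.7143, cooperation cannot be sustained

Work:
For Grim Trigger:
Cooperate forever: 4/(1-δ)
Defect then punished: 9 + 2·δ/(1-δ)
Need: 4/(1-δ) ≥ 9 + 2·δ/(1-δ)
Solving: δ ≥ (T-R)/(T-P) = (9-4)/(9-2) = 0.7143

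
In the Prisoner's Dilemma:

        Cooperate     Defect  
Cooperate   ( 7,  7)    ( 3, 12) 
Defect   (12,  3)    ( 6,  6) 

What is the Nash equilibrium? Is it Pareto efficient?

(Defect, Defect) is NE; not Pareto efficient

Work:
Defect dominates Cooperate for both players:
If P2 cooperates: Defect (12) > Cooperate (7)
If P2 defects: Defect (6) > Cooperate (3)
NE: (Defect, Defect) with payoff (6, 6)
But (Cooperate, Cooperate) = (7, 7) Pareto dominates (6, 6)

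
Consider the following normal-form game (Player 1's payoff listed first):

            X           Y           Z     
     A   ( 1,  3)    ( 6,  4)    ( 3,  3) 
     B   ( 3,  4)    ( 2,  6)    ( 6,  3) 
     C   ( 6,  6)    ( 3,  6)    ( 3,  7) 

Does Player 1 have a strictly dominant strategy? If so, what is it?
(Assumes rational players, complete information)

No strictly dominant strategy exists for Player 1

Work:
A strategy strictly dominates another if it gives a strictly higher payoff against every opponent action. Compare each pair of P1's strategies column-by-column:
  A vs B: [1 vs 3, 6 vs 2, 3 vs 6] → A does not strictly dominate B (column X: 1 ≤ 3)
  A vs C: [1 vs 6, 6 vs 3, 3 vs 3] → A does not strictly dominate C (column X: 1 ≤ 6)
  B vs A: [3 vs 1, 2 vs 6, 6 vs 3] → B does not strictly dominate A (column Y: 2 ≤ 6)
  B vs C: [3 vs 6, 2 vs 3, 6 vs 3] → B does not strictly dominate C (column X: 3 ≤ 6)
  C vs A: [6 vs 1, 3 vs 6, 3 vs 3] → C does not strictly dominate A (column Y: 3 ≤ 6)
  C vs B: [6 vs 3, 3 vs 2, 3 vs 6] → C does not strictly dominate B (column Z: 3 ≤ 6)
No single strategy strictly dominates all others → no strictly dominant strategy.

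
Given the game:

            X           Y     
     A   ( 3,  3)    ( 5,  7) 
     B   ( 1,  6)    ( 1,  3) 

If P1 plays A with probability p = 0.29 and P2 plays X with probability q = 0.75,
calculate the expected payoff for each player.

E[P1] = 1.725, E[P2] = 4.8875

Work:
E[P1] = p·q·π₁(A,X) + p·(1-q)·π₁(A,Y) + (1-p)·q·π₁(B,X) + (1-p)·(1-q)·π₁(B,Y)
= 0.29·0.75·3 + 0.29·0.25·5 + 0.71·0.75·1 + 0.71·0.25·1
= 1.725

E[P2] = 4.8875 (similar calculation)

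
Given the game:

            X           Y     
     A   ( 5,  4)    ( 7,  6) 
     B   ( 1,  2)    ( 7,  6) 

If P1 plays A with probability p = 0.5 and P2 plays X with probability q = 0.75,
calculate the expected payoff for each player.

E[P1] = 4.0, E[P2] = 3.75

Work:
E[P1] = p·q·π₁(A,X) + p·(1-q)·π₁(A,Y) + (1-p)·q·π₁(B,X) + (1-p)·(1-q)·π₁(B,Y)
= 0.5·0.75·5 + 0.5·0.25·7 + 0.5·0.75·1 + 0.5·0.25·7
= 4.0

E[P2] = 3.75 (similar calculation)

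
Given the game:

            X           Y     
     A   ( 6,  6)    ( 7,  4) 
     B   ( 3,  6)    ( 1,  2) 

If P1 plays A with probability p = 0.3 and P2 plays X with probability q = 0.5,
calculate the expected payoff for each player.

E[P1] = 3.35, E[P2] = 4.3

Work:
E[P1] = p·q·π₁(A,X) + p·(1-q)·π₁(A,Y) + (1-p)·q·π₁(B,X) + (1-p)·(1-q)·π₁(B,Y)
= 0.3·0.5·6 + 0.3·0.5·7 + 0.7·0.5·3 + 0.7·0.5·1
= 3.35

E[P2] = 4.3 (similar calculation)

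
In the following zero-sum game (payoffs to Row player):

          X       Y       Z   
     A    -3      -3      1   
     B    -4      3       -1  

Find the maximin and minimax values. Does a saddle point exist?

Maximin = -3, Minimax = -3, Saddle: True

Work:
Row minimums: [-3, -4] → maximin = -3
Column maximums: [-3, 3, 1] → minimax = -3
Saddle point exists! Game value = -3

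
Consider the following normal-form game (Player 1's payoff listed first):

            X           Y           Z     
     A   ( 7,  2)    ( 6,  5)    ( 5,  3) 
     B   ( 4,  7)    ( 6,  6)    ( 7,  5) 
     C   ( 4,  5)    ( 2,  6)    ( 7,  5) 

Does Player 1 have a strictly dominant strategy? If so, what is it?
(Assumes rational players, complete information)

No strictly dominant strategy exists for Player 1

Work:
A strategy strictly dominates another if it gives a strictly higher payoff against every opponent action. Compare each pair of P1's strategies column-by-column:
  A vs B: [7 vs 4, 6 vs 6, 5 vs 7] → A does not strictly dominate B (column Y: 6 ≤ 6)
  A vs C: [7 vs 4, 6 vs 2, 5 vs 7] → A does not strictly dominate C (column Z: 5 ≤ 7)
  B vs A: [4 vs 7, 6 vs 6, 7 vs 5] → B does not strictly dominate A (column X: 4 ≤ 7)
  B vs C: [4 vs 4, 6 vs 2, 7 vs 7] → B does not strictly dominate C (column X: 4 ≤ 4)
  C vs A: [4 vs 7, 2 vs 6, 7 vs 5] → C does not strictly dominate A (column X: 4 ≤ 7)
  C vs B: [4 vs 4, 2 vs 6, 7 vs 7] → C does not strictly dominate B (column X: 4 ≤ 4)
No single strategy strictly dominates all others → no strictly dominant strategy.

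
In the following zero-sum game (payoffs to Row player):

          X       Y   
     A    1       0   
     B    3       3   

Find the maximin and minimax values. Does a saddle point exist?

Maximin = 3, Minimax = 3, Saddle: True

Work:
Row minimums: [0, 3] → maximin = 3
Column maximums: [3, 3] → minimax = 3
Saddle point exists! Game value = 3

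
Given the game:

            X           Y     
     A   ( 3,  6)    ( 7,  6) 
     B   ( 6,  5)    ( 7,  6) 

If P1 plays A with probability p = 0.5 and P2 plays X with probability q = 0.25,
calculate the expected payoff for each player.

E[P1] = 6.375, E[P2] = 5.875

Work:
E[P1] = p·q·π₁(A,X) + p·(1-q)·π₁(A,Y) + (1-p)·q·π₁(B,X) + (1-p)·(1-q)·π₁(B,Y)
= 0.5·0.25·3 + 0.5·0.75·7 + 0.5·0.25·6 + 0.5·0.75·7
= 6.375

E[P2] = 5.875 (similar calculation)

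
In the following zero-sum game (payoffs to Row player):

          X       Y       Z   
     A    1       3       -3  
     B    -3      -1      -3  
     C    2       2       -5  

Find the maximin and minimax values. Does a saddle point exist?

Maximin = -3, Minimax = -3, Saddle: True

Work:
Row minimums: [-3, -3, -5] → maximin = -3
Column maximums: [2, 3, -3] → minimax = -3
Saddle point exists! Game value = -3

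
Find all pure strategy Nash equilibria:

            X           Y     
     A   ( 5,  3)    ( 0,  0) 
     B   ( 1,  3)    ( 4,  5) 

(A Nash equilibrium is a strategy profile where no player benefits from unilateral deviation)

Nash equilibrium: (A, X), (B, Y)

Work:
Best responses:
  P1 vs X: payoffs [5, 1] → best response A (payoff 5)
  P1 vs Y: payoffs [0, 4] → best response B (payoff 4)
  P2 vs A: payoffs [3, 0] → best response X (payoff 3)
  P2 vs B: payoffs [3, 5] → best response Y (payoff 5)
Mutual best responses: (A,X), (B,Y) → Nash equilibria.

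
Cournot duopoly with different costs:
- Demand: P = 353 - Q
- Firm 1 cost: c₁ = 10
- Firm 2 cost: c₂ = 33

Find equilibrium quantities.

q₁* = 122.0, q₂* = 99.0

Work:
Reaction: q₁ = (353 - 10 - q₂)/2
Reaction: q₂ = (353 - 33 - q₁)/2
Solve simultaneously:
q₁* = (353 - 2×10 + 33)/3 = 122.0
q₂* = (353 - 2×33 + 10)/3 = 99.0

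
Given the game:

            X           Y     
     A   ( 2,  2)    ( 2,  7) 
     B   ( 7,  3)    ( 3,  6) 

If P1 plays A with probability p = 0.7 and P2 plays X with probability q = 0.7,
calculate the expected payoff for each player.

E[P1] = 3.14, E[P2] = 3.62

Work:
E[P1] = p·q·π₁(A,X) + p·(1-q)·π₁(A,Y) + (1-p)·q·π₁(B,X) + (1-p)·(1-q)·π₁(B,Y)
= 0.7·0.7·2 + 0.7·0.3·2 + 0.3·0.7·7 + 0.3·0.3·3
= 3.14

E[P2] = 3.62 (similar calculation)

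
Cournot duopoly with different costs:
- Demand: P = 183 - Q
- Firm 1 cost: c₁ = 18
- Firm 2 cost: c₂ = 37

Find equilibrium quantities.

q₁* = 61.33, q₂* = 42.33

Work:
Reaction: q₁ = (183 - 18 - q₂)/2
Reaction: q₂ = (183 - 37 - q₁)/2
Solve simultaneously:
q₁* = (183 - 2×18 + 37)/3 = 61.33
q₂* = (183 - 2×37 + 18)/3 = 42.33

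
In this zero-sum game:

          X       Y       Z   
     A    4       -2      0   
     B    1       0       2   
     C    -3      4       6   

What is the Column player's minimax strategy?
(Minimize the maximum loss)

Column should play X or Y (all achieve the minimum), value = 4

Work:
Column player minimizes Row's maximum payoff:
Column X: max payoff to Row = 4
Column Y: max payoff to Row = 4
Column Z: max payoff to Row = 6
Minimum is 4, achieved by columns X, Y (tied).
Each of X or Y is a minimax strategy.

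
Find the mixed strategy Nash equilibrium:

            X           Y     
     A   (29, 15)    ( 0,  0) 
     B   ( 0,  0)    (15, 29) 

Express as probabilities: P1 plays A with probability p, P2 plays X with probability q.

p = 0.6591, q = 0.3409

Work:
Find probabilities that make opponent indifferent:
P2 chooses q to make P1 indifferent between A and B
P1 chooses p to make P2 indifferent between X and Y
Mixed NE: P1 plays (A: 0.6591, B: 0.3409), P2 plays (X: 0.3409, Y: 0.6591)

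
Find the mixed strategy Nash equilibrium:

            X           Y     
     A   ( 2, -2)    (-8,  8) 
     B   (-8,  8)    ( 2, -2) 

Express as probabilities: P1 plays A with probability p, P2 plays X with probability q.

p = 0.5, q = 0.5

Work:
Find probabilities that make opponent indifferent:
P2 chooses q to make P1 indifferent between A and B
P1 chooses p to make P2 indifferent between X and Y
Mixed NE: P1 plays (A: 0.5, B: 0.5), P2 plays (X: 0.5, Y: 0.5)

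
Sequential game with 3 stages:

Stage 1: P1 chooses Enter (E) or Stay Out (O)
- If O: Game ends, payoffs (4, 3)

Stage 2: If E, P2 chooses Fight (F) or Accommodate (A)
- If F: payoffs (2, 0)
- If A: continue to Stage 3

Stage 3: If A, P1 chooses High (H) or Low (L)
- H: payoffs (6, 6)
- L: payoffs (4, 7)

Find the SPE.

SPE: (E, A, H); Outcome (6, 6)

Work:
Stage 3: P1 chooses H (6 vs 4)
Stage 2: P2: F->0, A->6 (anticipating H). Choose A
Stage 1: P1: O->4, E->6 (anticipating A, H). Choose E
SPE path: E -> A -> H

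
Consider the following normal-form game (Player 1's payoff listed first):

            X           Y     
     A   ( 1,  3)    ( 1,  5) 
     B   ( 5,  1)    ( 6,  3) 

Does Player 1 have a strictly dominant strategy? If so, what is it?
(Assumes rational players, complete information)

Yes, Player 1's strictly dominant strategy is B

Work:
A strategy strictly dominates another if it gives a strictly higher payoff against every opponent action. Compare each pair of P1's strategies column-by-column:
  A vs B: [1 vs 5, 1 vs 6] → A does not strictly dominate B (column X: 1 ≤ 5)
  B vs A: [5 vs 1, 6 vs 1] → B strictly dominates A
B strictly dominates every other strategy → strictly dominant.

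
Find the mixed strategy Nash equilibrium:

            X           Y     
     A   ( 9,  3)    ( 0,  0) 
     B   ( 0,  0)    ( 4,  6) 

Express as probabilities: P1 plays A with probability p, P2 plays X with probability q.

p = 0.6667, q = 0.3077

Work:
Find probabilities that make opponent indifferent:
P2 chooses q to make P1 indifferent between A and B
P1 chooses p to make P2 indifferent between X and Y
Mixed NE: P1 plays (A: 0.6667, B: 0.3333), P2 plays (X: 0.3077, Y: 0.6923)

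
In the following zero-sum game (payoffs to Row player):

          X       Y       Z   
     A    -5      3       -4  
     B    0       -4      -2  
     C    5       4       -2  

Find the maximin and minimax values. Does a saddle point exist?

Maximin = -2, Minimax = -2, Saddle: True

Work:
Row minimums: [-5, -4, -2] → maximin = -2
Column maximums: [5, 4, -2] → minimax = -2
Saddle point exists! Game value = -2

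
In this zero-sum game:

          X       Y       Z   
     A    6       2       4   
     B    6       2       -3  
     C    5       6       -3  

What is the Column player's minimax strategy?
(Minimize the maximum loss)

Column should play Z, value = 4

Work:
Column player minimizes Row's maximum payoff:
Column X: max payoff to Row = 6
Column Y: max payoff to Row = 6
Column Z: max payoff to Row = 4
Minimum is 4, achieved by column Z.
Minimax strategy: Z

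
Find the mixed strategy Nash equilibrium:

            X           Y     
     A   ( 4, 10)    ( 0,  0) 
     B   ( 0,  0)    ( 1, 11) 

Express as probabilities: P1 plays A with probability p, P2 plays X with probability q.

p = 0.5238, q = 0.2

Work:
Find probabilities that make opponent indifferent:
P2 chooses q to make P1 indifferent between A and B
P1 chooses p to make P2 indifferent between X and Y
Mixed NE: P1 plays (A: 0.5238, B: 0.4762), P2 plays (X: 0.2, Y: 0.8)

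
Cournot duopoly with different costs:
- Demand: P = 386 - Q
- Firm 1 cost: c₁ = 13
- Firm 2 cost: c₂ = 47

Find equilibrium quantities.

q₁* = 135.67, q₂* = 101.67

Work:
Reaction: q₁ = (386 - 13 - q₂)/2
Reaction: q₂ = (386 - 47 - q₁)/2
Solve simultaneously:
q₁* = (386 - 2×13 + 47)/3 = 135.67
q₂* = (386 - 2×47 + 13)/3 = 101.67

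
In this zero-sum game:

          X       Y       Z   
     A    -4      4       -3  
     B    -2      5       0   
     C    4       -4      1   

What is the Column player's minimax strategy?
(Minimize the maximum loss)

Column should play Z, value = 1

Work:
Column player minimizes Row's maximum payoff:
Column X: max payoff to Row = 4
Column Y: max payoff to Row = 5
Column Z: max payoff to Row = 1
Minimum is 1, achieved by column Z.
Minimax strategy: Z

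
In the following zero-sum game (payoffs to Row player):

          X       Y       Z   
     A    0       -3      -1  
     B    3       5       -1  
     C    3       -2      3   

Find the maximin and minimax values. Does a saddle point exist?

Maximin = -1, Minimax = 3, Saddle: False

Work:
Row minimums: [-3, -1, -2] → maximin = -1
Column maximums: [3, 5, 3] → minimax = 3
No saddle point (maximin ≠ minimax). Mixed strategy needed.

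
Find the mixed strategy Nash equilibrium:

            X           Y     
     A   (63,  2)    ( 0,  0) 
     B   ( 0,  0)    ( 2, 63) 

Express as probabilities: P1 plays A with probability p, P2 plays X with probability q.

p = 0.9692, q = 0.0308

Work:
Find probabilities that make opponent indifferent:
P2 chooses q to make P1 indifferent between A and B
P1 chooses p to make P2 indifferent between X and Y
Mixed NE: P1 plays (A: 0.9692, B: 0.0308), P2 plays (X: 0.0308, Y: 0.9692)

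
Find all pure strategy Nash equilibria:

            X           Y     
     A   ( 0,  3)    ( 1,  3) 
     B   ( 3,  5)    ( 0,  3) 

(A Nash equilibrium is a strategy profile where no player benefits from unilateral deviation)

Nash equilibrium: (A, Y), (B, X)

Work:
Best responses:
  P1 vs X: payoffs [0, 3] → best response B (payoff 3)
  P1 vs Y: payoffs [1, 0] → best response A (payoff 1)
  P2 vs A: payoffs [3, 3] → best response X/Y (payoff 3)
  P2 vs B: payoffs [5, 3] → best response X (payoff 5)
Mutual best responses: (A,Y), (B,X) → Nash equilibria.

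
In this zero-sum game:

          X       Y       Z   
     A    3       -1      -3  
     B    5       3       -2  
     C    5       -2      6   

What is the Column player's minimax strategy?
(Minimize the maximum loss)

Column should play Y, value = 3

Work:
Column player minimizes Row's maximum payoff:
Column X: max payoff to Row = 5
Column Y: max payoff to Row = 3
Column Z: max payoff to Row = 6
Minimum is 3, achieved by column Y.
Minimax strategy: Y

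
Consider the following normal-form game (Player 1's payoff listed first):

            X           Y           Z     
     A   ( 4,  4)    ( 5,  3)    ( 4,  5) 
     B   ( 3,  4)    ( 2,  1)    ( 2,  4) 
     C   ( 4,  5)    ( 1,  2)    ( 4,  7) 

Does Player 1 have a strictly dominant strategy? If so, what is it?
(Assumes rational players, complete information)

No strictly dominant strategy exists for Player 1

Work:
A strategy strictly dominates another if it gives a strictly higher payoff against every opponent action. Compare each pair of P1's strategies column-by-column:
  A vs B: [4 vs 3, 5 vs 2, 4 vs 2] → A strictly dominates B
  A vs C: [4 vs 4, 5 vs 1, 4 vs 4] → A does not strictly dominate C (column X: 4 ≤ 4)
  B vs A: [3 vs 4, 2 vs 5, 2 vs 4] → B does not strictly dominate A (column X: 3 ≤ 4)
  B vs C: [3 vs 4, 2 vs 1, 2 vs 4] → B does not strictly dominate C (column X: 3 ≤ 4)
  C vs A: [4 vs 4, 1 vs 5, 4 vs 4] → C does not strictly dominate A (column X: 4 ≤ 4)
  C vs B: [4 vs 3, 1 vs 2, 4 vs 2] → C does not strictly dominate B (column Y: 1 ≤ 2)
No single strategy strictly dominates all others → no strictly dominant strategy.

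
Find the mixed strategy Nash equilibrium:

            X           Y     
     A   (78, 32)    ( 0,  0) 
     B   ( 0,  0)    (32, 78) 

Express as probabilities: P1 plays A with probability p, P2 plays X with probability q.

p = 0.7091, q = 0.2909

Work:
Find probabilities that make opponent indifferent:
P2 chooses q to make P1 indifferent between A and B
P1 chooses p to make P2 indifferent between X and Y
Mixed NE: P1 plays (A: 0.7091, B: 0.2909), P2 plays (X: 0.2909, Y: 0.7091)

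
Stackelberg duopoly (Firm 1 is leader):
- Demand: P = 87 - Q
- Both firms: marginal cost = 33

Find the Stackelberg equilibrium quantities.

q₁* (leader) = 27.0, q₂* (follower) = 13.5

Work:
Follower's reaction: q₂ = (a - c - q₁)/2
Leader substitutes: π₁ = q₁·(a - q₁ - (a-c-q₁)/2 - c)
FOC: q₁* = (87 - 33)/2 = 27.00
Then: q₂* = (87 - 33 - 27.0)/2 = 13.50
Leader has first-mover advantage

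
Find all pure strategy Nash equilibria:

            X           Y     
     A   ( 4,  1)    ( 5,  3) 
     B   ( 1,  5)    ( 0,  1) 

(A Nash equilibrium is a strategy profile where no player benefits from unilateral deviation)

Nash equilibrium: (A, Y)

Work:
Best responses:
  P1 vs X: payoffs [4, 1] → best response A (payoff 4)
  P1 vs Y: payoffs [5, 0] → best response A (payoff 5)
  P2 vs A: payoffs [1, 3] → best response Y (payoff 3)
  P2 vs B: payoffs [5, 1] → best response X (payoff 5)
Mutual best responses: (A,Y) → Nash equilibria.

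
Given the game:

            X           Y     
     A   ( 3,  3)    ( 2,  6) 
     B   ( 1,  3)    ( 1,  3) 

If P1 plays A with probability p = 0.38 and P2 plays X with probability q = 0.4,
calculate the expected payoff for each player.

E[P1] = 1.532, E[P2] = 3.684

Work:
E[P1] = p·q·π₁(A,X) + p·(1-q)·π₁(A,Y) + (1-p)·q·π₁(B,X) + (1-p)·(1-q)·π₁(B,Y)
= 0.38·0.4·3 + 0.38·0.6·2 + 0.62·0.4·1 + 0.62·0.6·1
= 1.532

E[P2] = 3.684 (similar calculation)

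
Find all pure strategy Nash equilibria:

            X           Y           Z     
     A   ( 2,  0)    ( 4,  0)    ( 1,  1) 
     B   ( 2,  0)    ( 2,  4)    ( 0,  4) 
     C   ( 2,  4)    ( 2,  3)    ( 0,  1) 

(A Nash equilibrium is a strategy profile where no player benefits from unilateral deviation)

Nash equilibrium: (A, Z), (C, X)

Work:
Best responses:
  P1 vs X: payoffs [2, 2, 2] → best response A/B/C (payoff 2)
  P1 vs Y: payoffs [4, 2, 2] → best response A (payoff 4)
  P1 vs Z: payoffs [1, 0, 0] → best response A (payoff 1)
  P2 vs A: payoffs [0, 0, 1] → best response Z (payoff 1)
  P2 vs B: payoffs [0, 4, 4] → best response Y/Z (payoff 4)
  P2 vs C: payoffs [4, 3, 1] → best response X (payoff 4)
Mutual best responses: (A,Z), (C,X) → Nash equilibria.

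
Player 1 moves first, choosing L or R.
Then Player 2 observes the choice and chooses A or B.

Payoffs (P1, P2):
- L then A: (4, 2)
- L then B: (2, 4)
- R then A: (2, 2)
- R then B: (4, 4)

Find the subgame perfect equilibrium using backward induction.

P1 plays R, P2 plays B after L and B after R; Payoff (4, 4)

Work:
Backward induction:
After L: P2 chooses B → P1 gets 2
After R: P2 chooses B → P1 gets 4
P1 chooses R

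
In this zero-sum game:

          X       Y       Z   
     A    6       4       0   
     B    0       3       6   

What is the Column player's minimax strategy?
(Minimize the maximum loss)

Column should play Y, value = 4

Work:
Column player minimizes Row's maximum payoff:
Column X: max payoff to Row = 6
Column Y: max payoff to Row = 4
Column Z: max payoff to Row = 6
Minimum is 4, achieved by column Y.
Minimax strategy: Y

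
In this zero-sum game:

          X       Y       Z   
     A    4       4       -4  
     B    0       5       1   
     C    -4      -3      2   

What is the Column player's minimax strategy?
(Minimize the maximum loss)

Column should play Z, value = 2

Work:
Column player minimizes Row's maximum payoff:
Column X: max payoff to Row = 4
Column Y: max payoff to Row = 5
Column Z: max payoff to Row = 2
Minimum is 2, achieved by column Z.
Minimax strategy: Z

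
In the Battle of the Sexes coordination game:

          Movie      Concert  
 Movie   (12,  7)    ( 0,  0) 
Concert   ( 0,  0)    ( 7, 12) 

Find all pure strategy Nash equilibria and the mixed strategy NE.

Pure NE: (Movie, Movie) and (Concert, Concert); Mixed NE: p = 0.6316, q = 0.3684

Work:
Check pure NE:
(Movie, Movie): (12, 7) - no unilateral deviation beneficial
(Concert, Concert): (7, 12) - no unilateral deviation beneficial
Mixed NE: P1 plays Movie with p = 0.6316, P2 plays Movie with q = 0.3684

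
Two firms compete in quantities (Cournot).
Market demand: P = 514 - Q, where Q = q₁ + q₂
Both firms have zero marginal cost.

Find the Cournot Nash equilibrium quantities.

q₁* = q₂* = 171.33; P* = 171.33

Work:
Profit: π_i = P·q_i = (a - q_i - q_j)·q_i
FOC: ∂π_i/∂q_i = a - 2q_i - q_j = 0
Reaction function: q_i = (514 - q_j)/2
Symmetry: q* = 514/3 = 171.33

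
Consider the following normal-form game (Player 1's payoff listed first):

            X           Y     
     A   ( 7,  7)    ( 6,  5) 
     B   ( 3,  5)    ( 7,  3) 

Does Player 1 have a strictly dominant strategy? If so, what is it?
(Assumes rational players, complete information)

No strictly dominant strategy exists for Player 1

Work:
A strategy strictly dominates another if it gives a strictly higher payoff against every opponent action. Compare each pair of P1's strategies column-by-column:
  A vs B: [7 vs 3, 6 vs 7] → A does not strictly dominate B (column Y: 6 ≤ 7)
  B vs A: [3 vs 7, 7 vs 6] → B does not strictly dominate A (column X: 3 ≤ 7)
No single strategy strictly dominates all others → no strictly dominant strategy.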